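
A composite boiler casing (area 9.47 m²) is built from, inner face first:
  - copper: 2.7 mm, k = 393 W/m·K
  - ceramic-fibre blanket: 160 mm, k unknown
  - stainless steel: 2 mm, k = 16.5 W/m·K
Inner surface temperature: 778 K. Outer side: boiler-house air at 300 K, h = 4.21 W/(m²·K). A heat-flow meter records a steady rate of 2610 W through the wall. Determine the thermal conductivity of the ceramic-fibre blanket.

Using the resistance-network approach (series):
R_copper = L/(kA) = 0.0027/(393×9.47) = 7.255×10^-7 K/W
R_stainless steel = L/(kA) = 0.002/(16.5×9.47) = 1.28×10^-5 K/W
R_outer film = 1/(h_o·A) = 1/(4.21×9.47) = 0.02508 K/W
Sum of known resistances R_other = 0.0251 K/W
Total R = ΔT/Q = 478/2610 = 0.1831 K/W
R_ceramic-fibre blanket = R_total − R_other = 0.158 K/W
k = L/(R·A) = 0.16/(0.158×9.47)

k ≈ 0.107 W/(m·K)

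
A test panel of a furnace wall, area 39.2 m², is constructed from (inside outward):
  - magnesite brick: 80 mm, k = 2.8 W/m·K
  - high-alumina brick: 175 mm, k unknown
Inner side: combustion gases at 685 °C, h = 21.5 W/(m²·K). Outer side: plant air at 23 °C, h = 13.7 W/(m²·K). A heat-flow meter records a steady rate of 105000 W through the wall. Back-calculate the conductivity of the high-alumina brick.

k ≈ 1.77 W/(m·K)

Using the resistance-network approach (series):
R_inner film = 1/(h_i·A) = 1/(21.5×39.2) = 0.001187 K/W
R_magnesite brick = L/(kA) = 0.08/(2.8×39.2) = 7.289×10^-4 K/W
R_outer film = 1/(h_o·A) = 1/(13.7×39.2) = 0.001862 K/W
Sum of known resistances R_other = 0.003777 K/W
Total R = ΔT/Q = 662/105000 = 0.006305 K/W
R_high-alumina brick = R_total − R_other = 0.002527 K/W
k = L/(R·A) = 0.175/(0.002527×39.2)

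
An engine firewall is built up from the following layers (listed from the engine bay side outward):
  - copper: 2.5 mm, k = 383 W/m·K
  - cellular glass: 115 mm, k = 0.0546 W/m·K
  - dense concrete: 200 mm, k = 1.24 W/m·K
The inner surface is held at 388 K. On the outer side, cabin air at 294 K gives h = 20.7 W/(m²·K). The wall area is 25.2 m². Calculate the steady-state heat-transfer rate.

Q ≈ 1020 W

Treating each layer as a thermal resistance in series:
R_copper = L/(kA) = 0.0025/(383×25.2) = 2.59×10^-7 K/W
R_cellular glass = L/(kA) = 0.115/(0.0546×25.2) = 0.08358 K/W
R_dense concrete = L/(kA) = 0.2/(1.24×25.2) = 0.0064 K/W
R_outer film = 1/(h_o·A) = 1/(20.7×25.2) = 0.001917 K/W
R_total = 0.0919 K/W
Q = ΔT / R_total = 94 / 0.0919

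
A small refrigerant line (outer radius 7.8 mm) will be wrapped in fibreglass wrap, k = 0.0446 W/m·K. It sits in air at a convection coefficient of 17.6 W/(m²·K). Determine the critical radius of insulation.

For a cylinder r_cr = k/h = 0.0446/17.6
r_cr = 2.53 mm; since the bare radius (7.8 mm) is above r_cr, any added insulation will reduce heat loss.

r_cr ≈ 2.53 mm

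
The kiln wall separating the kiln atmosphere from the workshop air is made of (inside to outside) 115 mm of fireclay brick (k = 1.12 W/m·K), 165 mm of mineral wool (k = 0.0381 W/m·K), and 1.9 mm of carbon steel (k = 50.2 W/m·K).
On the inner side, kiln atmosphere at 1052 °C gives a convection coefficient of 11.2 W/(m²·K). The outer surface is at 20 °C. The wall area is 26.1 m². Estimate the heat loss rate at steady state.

Model the wall as resistances in series:
R_inner film = 1/(h_i·A) = 1/(11.2×26.1) = 0.003421 K/W
R_fireclay brick = L/(kA) = 0.115/(1.12×26.1) = 0.003934 K/W
R_mineral wool = L/(kA) = 0.165/(0.0381×26.1) = 0.1659 K/W
R_carbon steel = L/(kA) = 0.0019/(50.2×26.1) = 1.45×10^-6 K/W
R_total = 0.1733 K/W
Q = ΔT / R_total = 1032 / 0.1733

Q ≈ 5960 W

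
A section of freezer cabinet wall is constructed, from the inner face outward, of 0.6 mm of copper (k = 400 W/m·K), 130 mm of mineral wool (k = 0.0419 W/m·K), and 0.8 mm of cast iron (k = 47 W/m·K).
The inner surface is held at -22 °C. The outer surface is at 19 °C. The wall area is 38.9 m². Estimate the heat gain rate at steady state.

Model the wall as resistances in series:
R_copper = L/(kA) = 0.0006/(400×38.9) = 3.856×10^-8 K/W
R_mineral wool = L/(kA) = 0.13/(0.0419×38.9) = 0.07976 K/W
R_cast iron = L/(kA) = 0.0008/(47×38.9) = 4.376×10^-7 K/W
R_total = 0.07976 K/W
Q = ΔT / R_total = 41 / 0.07976

Q ≈ 514 W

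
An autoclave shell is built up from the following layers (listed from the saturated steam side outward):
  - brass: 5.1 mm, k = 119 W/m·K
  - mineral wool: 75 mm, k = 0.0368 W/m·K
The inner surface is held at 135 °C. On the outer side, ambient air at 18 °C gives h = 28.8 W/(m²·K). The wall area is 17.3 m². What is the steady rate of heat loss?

Q ≈ 977 W

Series thermal resistances:
R_brass = L/(kA) = 0.0051/(119×17.3) = 2.477×10^-6 K/W
R_mineral wool = L/(kA) = 0.075/(0.0368×17.3) = 0.1178 K/W
R_outer film = 1/(h_o·A) = 1/(28.8×17.3) = 0.002007 K/W
R_total = 0.1198 K/W
Q = ΔT / R_total = 117 / 0.1198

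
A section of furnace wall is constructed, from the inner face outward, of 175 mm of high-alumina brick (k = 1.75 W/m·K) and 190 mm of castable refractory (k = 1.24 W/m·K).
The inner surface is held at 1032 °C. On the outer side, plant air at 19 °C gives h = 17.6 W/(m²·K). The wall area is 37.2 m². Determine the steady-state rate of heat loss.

Thermal resistances in series:
R_high-alumina brick = L/(kA) = 0.175/(1.75×37.2) = 0.002688 K/W
R_castable refractory = L/(kA) = 0.19/(1.24×37.2) = 0.004119 K/W
R_outer film = 1/(h_o·A) = 1/(17.6×37.2) = 0.001527 K/W
R_total = 0.008335 K/W
Q = ΔT / R_total = 1013 / 0.008335

Q ≈ 122000 W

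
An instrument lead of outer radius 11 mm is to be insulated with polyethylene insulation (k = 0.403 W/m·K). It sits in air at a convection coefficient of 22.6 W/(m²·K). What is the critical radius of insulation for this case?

r_cr ≈ 17.8 mm

For a cylinder r_cr = k/h = 0.403/22.6
r_cr = 17.8 mm; since the bare radius (11 mm) is below r_cr, adding a thin layer of insulation will *increase* heat loss.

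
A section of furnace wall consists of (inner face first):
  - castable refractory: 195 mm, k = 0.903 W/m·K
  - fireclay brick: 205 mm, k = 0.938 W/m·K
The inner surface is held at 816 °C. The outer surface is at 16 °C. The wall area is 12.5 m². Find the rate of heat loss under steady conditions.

Q ≈ 23000 W

Using the resistance-network approach (series):
R_castable refractory = L/(kA) = 0.195/(0.903×12.5) = 0.01728 K/W
R_fireclay brick = L/(kA) = 0.205/(0.938×12.5) = 0.01748 K/W
R_total = 0.03476 K/W
Q = ΔT / R_total = 800 / 0.03476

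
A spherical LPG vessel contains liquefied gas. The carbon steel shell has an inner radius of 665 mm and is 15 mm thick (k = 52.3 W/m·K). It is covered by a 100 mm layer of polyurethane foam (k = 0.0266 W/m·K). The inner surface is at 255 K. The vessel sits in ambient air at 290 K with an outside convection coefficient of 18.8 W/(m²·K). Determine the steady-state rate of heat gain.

Q ≈ 61.3 W

Radial (spherical) resistances in series:
R_carbon steel shell = (1/0.665 − 1/0.68)/(4π×52.3) = 5.047×10^-5 K/W
R_polyurethane foam = (1/0.68 − 1/0.78)/(4π×0.0266) = 0.564 K/W
R_outer film = 1/(h·4πr_o²) = 1/(18.8×4π×0.78²) = 0.006957 K/W
R_total = 0.571 K/W
Q = ΔT/R_total = 35/0.571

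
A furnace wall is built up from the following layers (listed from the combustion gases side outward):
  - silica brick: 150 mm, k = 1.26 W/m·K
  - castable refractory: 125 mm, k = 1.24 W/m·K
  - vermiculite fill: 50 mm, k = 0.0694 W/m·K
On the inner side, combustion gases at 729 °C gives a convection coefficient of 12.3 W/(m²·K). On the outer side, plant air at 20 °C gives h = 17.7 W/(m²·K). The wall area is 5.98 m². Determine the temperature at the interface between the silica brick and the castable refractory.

Series thermal resistances:
R_inner film = 1/(h_i·A) = 1/(12.3×5.98) = 0.0136 K/W
R_silica brick = L/(kA) = 0.15/(1.26×5.98) = 0.01991 K/W
R_castable refractory = L/(kA) = 0.125/(1.24×5.98) = 0.01686 K/W
R_vermiculite fill = L/(kA) = 0.05/(0.0694×5.98) = 0.1205 K/W
R_outer film = 1/(h_o·A) = 1/(17.7×5.98) = 0.009448 K/W
R_total = 0.1803 K/W;  Q = ΔT/R_total = 709/0.1803 = 3933 W
T_interface = T_inner − Q·ΣR(inner→interface) = 729 − 3930×0.0335

T ≈ 597 °C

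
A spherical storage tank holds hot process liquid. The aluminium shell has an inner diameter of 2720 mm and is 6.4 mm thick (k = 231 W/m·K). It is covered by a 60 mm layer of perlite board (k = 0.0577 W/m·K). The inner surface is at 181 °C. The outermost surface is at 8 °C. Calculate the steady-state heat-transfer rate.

Q ≈ 4070 W

For a spherical shell R = (1/r₁ − 1/r₂)/(4πk); film R = 1/(h·4πr²). In series:
R_aluminium shell = (1/1.36 − 1/1.3664)/(4π×231) = 1.186×10^-6 K/W
R_perlite board = (1/1.3664 − 1/1.4264)/(4π×0.0577) = 0.04246 K/W
R_total = 0.04246 K/W
Q = ΔT/R_total = 173/0.04246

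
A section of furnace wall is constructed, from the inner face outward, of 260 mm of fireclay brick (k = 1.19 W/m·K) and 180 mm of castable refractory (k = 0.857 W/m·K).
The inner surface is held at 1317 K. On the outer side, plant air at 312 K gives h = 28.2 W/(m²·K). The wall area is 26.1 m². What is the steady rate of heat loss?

Thermal resistances in series:
R_fireclay brick = L/(kA) = 0.26/(1.19×26.1) = 0.008371 K/W
R_castable refractory = L/(kA) = 0.18/(0.857×26.1) = 0.008047 K/W
R_outer film = 1/(h_o·A) = 1/(28.2×26.1) = 0.001359 K/W
R_total = 0.01778 K/W
Q = ΔT / R_total = 1005 / 0.01778

Q ≈ 56500 W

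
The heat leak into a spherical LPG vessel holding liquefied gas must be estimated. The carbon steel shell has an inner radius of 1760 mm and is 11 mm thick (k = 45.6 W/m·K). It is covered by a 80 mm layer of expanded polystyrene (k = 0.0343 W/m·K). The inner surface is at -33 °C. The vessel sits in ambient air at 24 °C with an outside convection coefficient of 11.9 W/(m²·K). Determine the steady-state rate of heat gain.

Radial (spherical) resistances in series:
R_carbon steel shell = (1/1.76 − 1/1.771)/(4π×45.6) = 6.159×10^-6 K/W
R_expanded polystyrene = (1/1.771 − 1/1.851)/(4π×0.0343) = 0.05662 K/W
R_outer film = 1/(h·4πr_o²) = 1/(11.9×4π×1.851²) = 0.001952 K/W
R_total = 0.05858 K/W
Q = ΔT/R_total = 57/0.05858

Q ≈ 973 W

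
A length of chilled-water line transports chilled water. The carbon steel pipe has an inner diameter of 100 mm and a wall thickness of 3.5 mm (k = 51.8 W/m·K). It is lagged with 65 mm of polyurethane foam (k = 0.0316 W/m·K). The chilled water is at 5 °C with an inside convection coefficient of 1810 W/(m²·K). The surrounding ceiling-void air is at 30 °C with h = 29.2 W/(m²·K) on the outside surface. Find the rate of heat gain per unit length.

Treating each annulus and film as a series resistance:
R_inner film = 1/(h_i·2πr₁L) = 1/(1810×2π×0.05×1) = 0.001759 K/W
R_carbon steel pipe wall = ln(53.5/50)/(2π×51.8×1) = 2.079×10^-4 K/W
R_polyurethane foam = ln(118.5/53.5)/(2π×0.0316×1) = 4.005 K/W
R_outer film = 1/(h_o·2πr_oL) = 1/(29.2×2π×0.1185×1) = 0.046 K/W
R_total = 4.053 K/W
Q = ΔT/R_total = 25/4.053

q′ ≈ 6.17 W/m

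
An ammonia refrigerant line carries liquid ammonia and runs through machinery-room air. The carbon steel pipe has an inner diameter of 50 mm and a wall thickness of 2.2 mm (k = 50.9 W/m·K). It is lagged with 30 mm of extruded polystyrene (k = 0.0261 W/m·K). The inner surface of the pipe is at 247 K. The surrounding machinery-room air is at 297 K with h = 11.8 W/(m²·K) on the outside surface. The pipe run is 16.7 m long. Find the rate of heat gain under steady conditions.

Radial resistances (cylindrical: R_cond = ln(r_o/r_i)/(2πkL), R_conv = 1/(h·2πrL)):
R_carbon steel pipe wall = ln(27.2/25)/(2π×50.9×16.7) = 1.579×10^-5 K/W
R_extruded polystyrene = ln(57.2/27.2)/(2π×0.0261×16.7) = 0.2714 K/W
R_outer film = 1/(h_o·2πr_oL) = 1/(11.8×2π×0.0572×16.7) = 0.01412 K/W
R_total = 0.2856 K/W
Q = ΔT/R_total = 50/0.2856

Q ≈ 175 W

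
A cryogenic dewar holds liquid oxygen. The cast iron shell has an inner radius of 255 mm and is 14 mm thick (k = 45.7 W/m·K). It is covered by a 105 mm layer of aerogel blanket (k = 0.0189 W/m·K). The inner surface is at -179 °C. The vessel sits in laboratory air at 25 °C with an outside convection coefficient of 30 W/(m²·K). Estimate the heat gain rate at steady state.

Spherical conduction: R = (1/r_in − 1/r_out)/(4πk) per layer; series-sum.
R_cast iron shell = (1/0.255 − 1/0.269)/(4π×45.7) = 3.554×10^-4 K/W
R_aerogel blanket = (1/0.269 − 1/0.374)/(4π×0.0189) = 4.394 K/W
R_outer film = 1/(h·4πr_o²) = 1/(30×4π×0.374²) = 0.01896 K/W
R_total = 4.414 K/W
Q = ΔT/R_total = 204/4.414

Q ≈ 46.2 W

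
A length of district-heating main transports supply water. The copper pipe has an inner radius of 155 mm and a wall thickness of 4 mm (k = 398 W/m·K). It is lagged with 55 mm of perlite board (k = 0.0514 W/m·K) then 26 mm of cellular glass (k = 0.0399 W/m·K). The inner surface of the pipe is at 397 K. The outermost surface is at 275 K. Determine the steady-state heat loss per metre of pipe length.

Radial resistances (cylindrical: R_cond = ln(r_o/r_i)/(2πkL), R_conv = 1/(h·2πrL)):
R_copper pipe wall = ln(159/155)/(2π×398×1) = 1.019×10^-5 K/W
R_perlite board = ln(214/159)/(2π×0.0514×1) = 0.9199 K/W
R_cellular glass = ln(240/214)/(2π×0.0399×1) = 0.4574 K/W
R_total = 1.377 K/W
Q = ΔT/R_total = 122/1.377

q′ ≈ 88.6 W/m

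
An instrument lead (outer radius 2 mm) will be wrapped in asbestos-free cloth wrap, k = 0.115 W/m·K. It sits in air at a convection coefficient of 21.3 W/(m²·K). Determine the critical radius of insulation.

For a cylinder r_cr = k/h = 0.115/21.3
r_cr = 5.4 mm; since the bare radius (2 mm) is below r_cr, adding a thin layer of insulation will *increase* heat loss.

r_cr ≈ 5.4 mm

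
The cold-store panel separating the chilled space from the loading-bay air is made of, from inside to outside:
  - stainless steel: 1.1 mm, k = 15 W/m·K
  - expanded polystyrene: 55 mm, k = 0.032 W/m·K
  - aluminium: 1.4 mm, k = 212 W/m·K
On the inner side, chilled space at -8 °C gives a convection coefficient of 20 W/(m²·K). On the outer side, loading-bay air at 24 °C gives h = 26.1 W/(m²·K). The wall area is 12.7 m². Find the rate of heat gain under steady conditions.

Thermal resistances in series:
R_inner film = 1/(h_i·A) = 1/(20×12.7) = 0.003937 K/W
R_stainless steel = L/(kA) = 0.0011/(15×12.7) = 5.774×10^-6 K/W
R_expanded polystyrene = L/(kA) = 0.055/(0.032×12.7) = 0.1353 K/W
R_aluminium = L/(kA) = 0.0014/(212×12.7) = 5.2×10^-7 K/W
R_outer film = 1/(h_o·A) = 1/(26.1×12.7) = 0.003017 K/W
R_total = 0.1423 K/W
Q = ΔT / R_total = 32 / 0.1423

Q ≈ 225 W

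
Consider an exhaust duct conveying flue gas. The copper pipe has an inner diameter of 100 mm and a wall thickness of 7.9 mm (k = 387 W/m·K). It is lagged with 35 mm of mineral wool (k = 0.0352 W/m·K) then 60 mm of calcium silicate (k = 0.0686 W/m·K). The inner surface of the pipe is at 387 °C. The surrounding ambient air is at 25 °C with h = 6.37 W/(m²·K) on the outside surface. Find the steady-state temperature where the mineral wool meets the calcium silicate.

T ≈ 163 °C

For a radial system each layer contributes R = ln(r_out/r_in)/(2πkL); films add R = 1/(hA).
R_copper pipe wall = ln(57.9/50)/(2π×387×1) = 6.033×10^-5 K/W
R_mineral wool = ln(92.9/57.9)/(2π×0.0352×1) = 2.138 K/W
R_calcium silicate = ln(152.9/92.9)/(2π×0.0686×1) = 1.156 K/W
R_outer film = 1/(h_o·2πr_oL) = 1/(6.37×2π×0.1529×1) = 0.1634 K/W
R_total = 3.457 K/W
Q = ΔT/R_total = 362/3.457
Q = 105 W/m
T_interface = T_inner − Q·ΣR(inner→interface) = 387 − 105×2.138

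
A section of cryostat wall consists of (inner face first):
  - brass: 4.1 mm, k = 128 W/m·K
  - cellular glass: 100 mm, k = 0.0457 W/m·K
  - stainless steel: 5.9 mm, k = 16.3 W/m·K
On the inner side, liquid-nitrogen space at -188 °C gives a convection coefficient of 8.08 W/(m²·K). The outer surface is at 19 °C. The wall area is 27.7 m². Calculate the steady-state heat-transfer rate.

Thermal resistances in series:
R_inner film = 1/(h_i·A) = 1/(8.08×27.7) = 0.004468 K/W
R_brass = L/(kA) = 0.0041/(128×27.7) = 1.156×10^-6 K/W
R_cellular glass = L/(kA) = 0.1/(0.0457×27.7) = 0.079 K/W
R_stainless steel = L/(kA) = 0.0059/(16.3×27.7) = 1.307×10^-5 K/W
R_total = 0.08348 K/W
Q = ΔT / R_total = 207 / 0.08348

Q ≈ 2480 W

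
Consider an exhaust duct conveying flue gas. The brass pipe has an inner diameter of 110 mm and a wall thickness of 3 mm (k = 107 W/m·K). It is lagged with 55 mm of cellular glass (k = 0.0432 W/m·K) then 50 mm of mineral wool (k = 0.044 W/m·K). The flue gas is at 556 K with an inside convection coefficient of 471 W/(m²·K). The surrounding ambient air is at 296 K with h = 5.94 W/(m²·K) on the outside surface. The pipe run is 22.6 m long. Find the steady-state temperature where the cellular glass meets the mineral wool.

T ≈ 394 K

Radial resistances (cylindrical: R_cond = ln(r_o/r_i)/(2πkL), R_conv = 1/(h·2πrL)):
R_inner film = 1/(h_i·2πr₁L) = 1/(471×2π×0.055×22.6) = 2.718×10^-4 K/W
R_brass pipe wall = ln(58/55)/(2π×107×22.6) = 3.495×10^-6 K/W
R_cellular glass = ln(113/58)/(2π×0.0432×22.6) = 0.1087 K/W
R_mineral wool = ln(163/113)/(2π×0.044×22.6) = 0.05864 K/W
R_outer film = 1/(h_o·2πr_oL) = 1/(5.94×2π×0.163×22.6) = 0.007273 K/W
R_total = 0.1749 K/W
Q = ΔT/R_total = 260/0.1749
Q = 1490 W
T_interface = T_inner − Q·ΣR(inner→interface) = 556 − 1490×0.109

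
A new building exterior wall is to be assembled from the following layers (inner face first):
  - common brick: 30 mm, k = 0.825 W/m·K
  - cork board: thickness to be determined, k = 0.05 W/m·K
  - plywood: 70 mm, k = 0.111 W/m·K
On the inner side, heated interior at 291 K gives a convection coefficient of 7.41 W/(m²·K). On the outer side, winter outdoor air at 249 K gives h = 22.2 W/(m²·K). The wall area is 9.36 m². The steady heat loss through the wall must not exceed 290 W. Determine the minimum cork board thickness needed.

Thermal resistances in series:
R_inner film = 1/(h_i·A) = 1/(7.41×9.36) = 0.01442 K/W
R_common brick = L/(kA) = 0.03/(0.825×9.36) = 0.003885 K/W
R_plywood = L/(kA) = 0.07/(0.111×9.36) = 0.06738 K/W
R_outer film = 1/(h_o·A) = 1/(22.2×9.36) = 0.004813 K/W
Sum of the known resistances R_other = 0.09049 K/W
Required total resistance R_tot = ΔT/Q_allow = 42/290 = 0.1448 K/W
R_cork board = R_tot − R_other = 0.05434 K/W
L = R·k·A = 0.05434×0.05×9.36

L ≈ 25.4 mm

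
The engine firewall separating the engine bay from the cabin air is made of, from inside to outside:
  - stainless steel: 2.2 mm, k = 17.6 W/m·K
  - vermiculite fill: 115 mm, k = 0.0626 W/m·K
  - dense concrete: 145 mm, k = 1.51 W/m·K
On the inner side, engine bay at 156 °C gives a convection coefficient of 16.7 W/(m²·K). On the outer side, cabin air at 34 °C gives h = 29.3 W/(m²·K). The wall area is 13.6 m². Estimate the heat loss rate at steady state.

Q ≈ 818 W

Thermal resistances in series:
R_inner film = 1/(h_i·A) = 1/(16.7×13.6) = 0.004403 K/W
R_stainless steel = L/(kA) = 0.0022/(17.6×13.6) = 9.191×10^-6 K/W
R_vermiculite fill = L/(kA) = 0.115/(0.0626×13.6) = 0.1351 K/W
R_dense concrete = L/(kA) = 0.145/(1.51×13.6) = 0.007061 K/W
R_outer film = 1/(h_o·A) = 1/(29.3×13.6) = 0.00251 K/W
R_total = 0.1491 K/W
Q = ΔT / R_total = 122 / 0.1491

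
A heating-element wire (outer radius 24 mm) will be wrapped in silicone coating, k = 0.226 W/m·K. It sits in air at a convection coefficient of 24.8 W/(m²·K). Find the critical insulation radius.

r_cr ≈ 9.11 mm

For a cylinder r_cr = k/h = 0.226/24.8
r_cr = 9.11 mm; since the bare radius (24 mm) is above r_cr, any added insulation will reduce heat loss.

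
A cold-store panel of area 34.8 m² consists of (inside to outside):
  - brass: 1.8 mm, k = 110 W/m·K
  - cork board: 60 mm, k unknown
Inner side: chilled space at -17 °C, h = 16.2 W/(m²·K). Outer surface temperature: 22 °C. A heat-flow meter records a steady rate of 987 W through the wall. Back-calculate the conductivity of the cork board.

Series thermal resistances:
R_inner film = 1/(h_i·A) = 1/(16.2×34.8) = 0.001774 K/W
R_brass = L/(kA) = 0.0018/(110×34.8) = 4.702×10^-7 K/W
Sum of known resistances R_other = 0.001774 K/W
Total R = ΔT/Q = 39/987 = 0.03951 K/W
R_cork board = R_total − R_other = 0.03774 K/W
k = L/(R·A) = 0.06/(0.03774×34.8)

k ≈ 0.0457 W/(m·K)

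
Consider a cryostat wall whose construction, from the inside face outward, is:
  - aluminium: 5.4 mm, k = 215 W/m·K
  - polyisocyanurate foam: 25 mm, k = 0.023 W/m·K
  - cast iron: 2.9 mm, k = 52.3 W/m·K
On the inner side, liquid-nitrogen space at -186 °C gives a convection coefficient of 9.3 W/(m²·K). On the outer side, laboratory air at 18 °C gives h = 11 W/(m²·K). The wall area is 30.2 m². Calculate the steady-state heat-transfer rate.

Q ≈ 4790 W

Using the resistance-network approach (series):
R_inner film = 1/(h_i·A) = 1/(9.3×30.2) = 0.00356 K/W
R_aluminium = L/(kA) = 0.0054/(215×30.2) = 8.317×10^-7 K/W
R_polyisocyanurate foam = L/(kA) = 0.025/(0.023×30.2) = 0.03599 K/W
R_cast iron = L/(kA) = 0.0029/(52.3×30.2) = 1.836×10^-6 K/W
R_outer film = 1/(h_o·A) = 1/(11×30.2) = 0.00301 K/W
R_total = 0.04257 K/W
Q = ΔT / R_total = 204 / 0.04257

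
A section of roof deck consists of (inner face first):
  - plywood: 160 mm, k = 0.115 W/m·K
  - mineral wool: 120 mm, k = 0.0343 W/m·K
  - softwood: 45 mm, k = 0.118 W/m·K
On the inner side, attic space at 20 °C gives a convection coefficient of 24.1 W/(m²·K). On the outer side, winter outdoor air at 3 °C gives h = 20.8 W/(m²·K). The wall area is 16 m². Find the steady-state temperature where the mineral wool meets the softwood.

T ≈ 4.36 °C

Model the wall as resistances in series:
R_inner film = 1/(h_i·A) = 1/(24.1×16) = 0.002593 K/W
R_plywood = L/(kA) = 0.16/(0.115×16) = 0.08696 K/W
R_mineral wool = L/(kA) = 0.12/(0.0343×16) = 0.2187 K/W
R_softwood = L/(kA) = 0.045/(0.118×16) = 0.02383 K/W
R_outer film = 1/(h_o·A) = 1/(20.8×16) = 0.003005 K/W
R_total = 0.335 K/W;  Q = ΔT/R_total = 17/0.335 = 50.74 W
T_interface = T_inner − Q·ΣR(inner→interface) = 20 − 50.7×0.3082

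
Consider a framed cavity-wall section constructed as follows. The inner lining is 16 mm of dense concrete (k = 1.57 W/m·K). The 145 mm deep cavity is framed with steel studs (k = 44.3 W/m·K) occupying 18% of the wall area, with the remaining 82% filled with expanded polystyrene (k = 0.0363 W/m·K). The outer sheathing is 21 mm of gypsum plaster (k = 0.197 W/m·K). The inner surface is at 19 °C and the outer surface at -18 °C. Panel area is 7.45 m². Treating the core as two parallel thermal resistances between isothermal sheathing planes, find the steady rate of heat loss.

Q ≈ 2040 W

Sheathing layers in series; stud and cavity paths in parallel between them.
R_inner = 0.016/(1.57×7.45) = 0.001368 K/W
R_stud  = 0.145/(44.3×0.18×7.45) = 0.002441 K/W
R_cav   = 0.145/(0.0363×0.82×7.45) = 0.6539 K/W
1/R_core = 1/R_stud + 1/R_cav → R_core = 0.002432 K/W
R_outer = 0.021/(0.197×7.45) = 0.01431 K/W
R_total = 0.01811 K/W
Q = ΔT/R_total = 37/0.01811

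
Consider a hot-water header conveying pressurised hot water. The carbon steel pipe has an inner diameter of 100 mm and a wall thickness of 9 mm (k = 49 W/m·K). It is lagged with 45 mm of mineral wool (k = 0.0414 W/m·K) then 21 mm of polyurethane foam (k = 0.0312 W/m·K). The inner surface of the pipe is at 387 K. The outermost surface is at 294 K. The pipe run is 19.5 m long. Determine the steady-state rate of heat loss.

Q ≈ 582 W

Radial resistances (cylindrical: R_cond = ln(r_o/r_i)/(2πkL), R_conv = 1/(h·2πrL)):
R_carbon steel pipe wall = ln(59/50)/(2π×49×19.5) = 2.757×10^-5 K/W
R_mineral wool = ln(104/59)/(2π×0.0414×19.5) = 0.1118 K/W
R_polyurethane foam = ln(125/104)/(2π×0.0312×19.5) = 0.04811 K/W
R_total = 0.1599 K/W
Q = ΔT/R_total = 93/0.1599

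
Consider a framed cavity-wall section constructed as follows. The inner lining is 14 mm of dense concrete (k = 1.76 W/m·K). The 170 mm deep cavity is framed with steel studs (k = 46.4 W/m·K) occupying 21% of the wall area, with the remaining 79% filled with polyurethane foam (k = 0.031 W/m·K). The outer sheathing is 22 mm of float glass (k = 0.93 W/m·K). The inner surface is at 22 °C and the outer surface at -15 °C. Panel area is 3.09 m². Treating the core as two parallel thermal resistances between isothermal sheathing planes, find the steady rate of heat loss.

Sheathing layers in series; stud and cavity paths in parallel between them.
R_inner = 0.014/(1.76×3.09) = 0.002574 K/W
R_stud  = 0.17/(46.4×0.21×3.09) = 0.005646 K/W
R_cav   = 0.17/(0.031×0.79×3.09) = 2.246 K/W
1/R_core = 1/R_stud + 1/R_cav → R_core = 0.005632 K/W
R_outer = 0.022/(0.93×3.09) = 0.007656 K/W
R_total = 0.01586 K/W
Q = ΔT/R_total = 37/0.01586

Q ≈ 2330 W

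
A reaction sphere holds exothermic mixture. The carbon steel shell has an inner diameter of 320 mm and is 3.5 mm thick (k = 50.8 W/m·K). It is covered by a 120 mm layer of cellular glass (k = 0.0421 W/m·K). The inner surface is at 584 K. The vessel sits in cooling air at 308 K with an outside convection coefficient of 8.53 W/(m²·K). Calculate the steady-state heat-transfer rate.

Q ≈ 55.1 W

Each spherical layer contributes R = (1/r_i − 1/r_o)/(4πk):
R_carbon steel shell = (1/0.16 − 1/0.1635)/(4π×50.8) = 2.096×10^-4 K/W
R_cellular glass = (1/0.1635 − 1/0.2835)/(4π×0.0421) = 4.893 K/W
R_outer film = 1/(h·4πr_o²) = 1/(8.53×4π×0.2835²) = 0.1161 K/W
R_total = 5.01 K/W
Q = ΔT/R_total = 276/5.01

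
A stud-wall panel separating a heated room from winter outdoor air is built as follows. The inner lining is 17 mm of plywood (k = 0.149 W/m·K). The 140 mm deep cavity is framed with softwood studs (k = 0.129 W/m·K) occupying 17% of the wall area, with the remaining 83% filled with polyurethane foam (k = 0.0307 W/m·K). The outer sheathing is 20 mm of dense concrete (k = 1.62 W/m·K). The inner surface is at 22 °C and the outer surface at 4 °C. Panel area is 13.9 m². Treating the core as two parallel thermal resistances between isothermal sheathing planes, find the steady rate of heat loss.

Sheathing layers in series; stud and cavity paths in parallel between them.
R_inner = 0.017/(0.149×13.9) = 0.008208 K/W
R_stud  = 0.14/(0.129×0.17×13.9) = 0.4593 K/W
R_cav   = 0.14/(0.0307×0.83×13.9) = 0.3953 K/W
1/R_core = 1/R_stud + 1/R_cav → R_core = 0.2124 K/W
R_outer = 0.02/(1.62×13.9) = 8.882×10^-4 K/W
R_total = 0.2215 K/W
Q = ΔT/R_total = 18/0.2215

Q ≈ 81.3 W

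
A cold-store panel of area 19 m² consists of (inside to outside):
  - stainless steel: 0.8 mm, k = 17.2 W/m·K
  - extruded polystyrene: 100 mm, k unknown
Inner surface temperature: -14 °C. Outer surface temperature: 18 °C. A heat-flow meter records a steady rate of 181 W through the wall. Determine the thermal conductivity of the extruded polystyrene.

Thermal resistances in series:
R_stainless steel = L/(kA) = 0.0008/(17.2×19) = 2.448×10^-6 K/W
Sum of known resistances R_other = 2.448×10^-6 K/W
Total R = ΔT/Q = 32/181 = 0.1768 K/W
R_extruded polystyrene = R_total − R_other = 0.1768 K/W
k = L/(R·A) = 0.1/(0.1768×19)

k ≈ 0.0298 W/(m·K)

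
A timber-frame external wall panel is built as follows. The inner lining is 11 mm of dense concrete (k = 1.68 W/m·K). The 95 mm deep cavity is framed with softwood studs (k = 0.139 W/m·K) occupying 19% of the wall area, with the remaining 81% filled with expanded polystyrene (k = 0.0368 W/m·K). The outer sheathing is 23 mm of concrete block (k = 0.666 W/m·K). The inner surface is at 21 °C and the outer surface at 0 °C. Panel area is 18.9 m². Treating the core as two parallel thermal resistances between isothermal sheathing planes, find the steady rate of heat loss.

Q ≈ 229 W

Sheathing layers in series; stud and cavity paths in parallel between them.
R_inner = 0.011/(1.68×18.9) = 3.464×10^-4 K/W
R_stud  = 0.095/(0.139×0.19×18.9) = 0.1903 K/W
R_cav   = 0.095/(0.0368×0.81×18.9) = 0.1686 K/W
1/R_core = 1/R_stud + 1/R_cav → R_core = 0.08941 K/W
R_outer = 0.023/(0.666×18.9) = 0.001827 K/W
R_total = 0.09158 K/W
Q = ΔT/R_total = 21/0.09158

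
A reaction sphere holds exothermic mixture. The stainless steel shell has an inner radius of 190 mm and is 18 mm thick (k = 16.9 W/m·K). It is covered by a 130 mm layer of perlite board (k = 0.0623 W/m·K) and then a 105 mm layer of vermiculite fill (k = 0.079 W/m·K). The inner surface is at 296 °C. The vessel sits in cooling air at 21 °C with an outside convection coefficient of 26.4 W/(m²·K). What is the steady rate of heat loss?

Radial (spherical) resistances in series:
R_stainless steel shell = (1/0.19 − 1/0.208)/(4π×16.9) = 0.002145 K/W
R_perlite board = (1/0.208 − 1/0.338)/(4π×0.0623) = 2.362 K/W
R_vermiculite fill = (1/0.338 − 1/0.443)/(4π×0.079) = 0.7064 K/W
R_outer film = 1/(h·4πr_o²) = 1/(26.4×4π×0.443²) = 0.01536 K/W
R_total = 3.086 K/W
Q = ΔT/R_total = 275/3.086

Q ≈ 89.1 W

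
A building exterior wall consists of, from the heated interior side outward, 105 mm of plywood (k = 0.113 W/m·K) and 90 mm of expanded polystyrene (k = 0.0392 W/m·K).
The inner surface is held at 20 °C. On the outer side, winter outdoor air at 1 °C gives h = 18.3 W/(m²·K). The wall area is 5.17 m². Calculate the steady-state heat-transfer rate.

Model the wall as resistances in series:
R_plywood = L/(kA) = 0.105/(0.113×5.17) = 0.1797 K/W
R_expanded polystyrene = L/(kA) = 0.09/(0.0392×5.17) = 0.4441 K/W
R_outer film = 1/(h_o·A) = 1/(18.3×5.17) = 0.01057 K/W
R_total = 0.6344 K/W
Q = ΔT / R_total = 19 / 0.6344

Q ≈ 30 W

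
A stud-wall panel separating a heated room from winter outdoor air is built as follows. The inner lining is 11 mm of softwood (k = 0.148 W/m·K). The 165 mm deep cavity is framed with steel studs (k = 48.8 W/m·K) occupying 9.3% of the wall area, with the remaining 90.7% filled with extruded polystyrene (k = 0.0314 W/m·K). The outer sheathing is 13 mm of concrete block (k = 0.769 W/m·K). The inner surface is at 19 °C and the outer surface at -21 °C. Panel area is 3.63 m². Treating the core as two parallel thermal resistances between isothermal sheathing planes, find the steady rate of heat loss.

Sheathing layers in series; stud and cavity paths in parallel between them.
R_inner = 0.011/(0.148×3.63) = 0.02048 K/W
R_stud  = 0.165/(48.8×0.093×3.63) = 0.01002 K/W
R_cav   = 0.165/(0.0314×0.907×3.63) = 1.596 K/W
1/R_core = 1/R_stud + 1/R_cav → R_core = 0.009953 K/W
R_outer = 0.013/(0.769×3.63) = 0.004657 K/W
R_total = 0.03509 K/W
Q = ΔT/R_total = 40/0.03509

Q ≈ 1140 W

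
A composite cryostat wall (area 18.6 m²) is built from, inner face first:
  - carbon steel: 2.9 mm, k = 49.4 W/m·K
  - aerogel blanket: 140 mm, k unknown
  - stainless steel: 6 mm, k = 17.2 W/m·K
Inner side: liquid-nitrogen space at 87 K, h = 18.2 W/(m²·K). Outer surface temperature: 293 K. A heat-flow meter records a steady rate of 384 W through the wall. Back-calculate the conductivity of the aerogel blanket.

Thermal resistances in series:
R_inner film = 1/(h_i·A) = 1/(18.2×18.6) = 0.002954 K/W
R_carbon steel = L/(kA) = 0.0029/(49.4×18.6) = 3.156×10^-6 K/W
R_stainless steel = L/(kA) = 0.006/(17.2×18.6) = 1.875×10^-5 K/W
Sum of known resistances R_other = 0.002976 K/W
Total R = ΔT/Q = 206/384 = 0.5365 K/W
R_aerogel blanket = R_total − R_other = 0.5335 K/W
k = L/(R·A) = 0.14/(0.5335×18.6)

k ≈ 0.0141 W/(m·K)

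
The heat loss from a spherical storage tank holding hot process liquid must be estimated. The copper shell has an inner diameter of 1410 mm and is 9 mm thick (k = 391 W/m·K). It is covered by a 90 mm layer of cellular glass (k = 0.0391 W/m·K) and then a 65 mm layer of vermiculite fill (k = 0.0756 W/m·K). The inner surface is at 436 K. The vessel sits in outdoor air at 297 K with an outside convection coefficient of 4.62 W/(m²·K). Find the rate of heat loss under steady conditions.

Q ≈ 316 W

Spherical conduction: R = (1/r_in − 1/r_out)/(4πk) per layer; series-sum.
R_copper shell = (1/0.705 − 1/0.714)/(4π×391) = 3.639×10^-6 K/W
R_cellular glass = (1/0.714 − 1/0.804)/(4π×0.0391) = 0.3191 K/W
R_vermiculite fill = (1/0.804 − 1/0.869)/(4π×0.0756) = 0.09793 K/W
R_outer film = 1/(h·4πr_o²) = 1/(4.62×4π×0.869²) = 0.02281 K/W
R_total = 0.4398 K/W
Q = ΔT/R_total = 139/0.4398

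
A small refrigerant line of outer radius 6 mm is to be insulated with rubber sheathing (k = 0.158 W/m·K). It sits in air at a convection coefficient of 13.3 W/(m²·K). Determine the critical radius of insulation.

For a cylinder r_cr = k/h = 0.158/13.3
r_cr = 11.9 mm; since the bare radius (6 mm) is below r_cr, adding a thin layer of insulation will *increase* heat loss.

r_cr ≈ 11.9 mm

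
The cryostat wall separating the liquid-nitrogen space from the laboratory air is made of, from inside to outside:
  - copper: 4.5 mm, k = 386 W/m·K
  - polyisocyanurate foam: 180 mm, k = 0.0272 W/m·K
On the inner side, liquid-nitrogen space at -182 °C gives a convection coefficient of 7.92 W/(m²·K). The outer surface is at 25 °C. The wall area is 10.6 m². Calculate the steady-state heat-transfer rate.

Treating each layer as a thermal resistance in series:
R_inner film = 1/(h_i·A) = 1/(7.92×10.6) = 0.01191 K/W
R_copper = L/(kA) = 0.0045/(386×10.6) = 1.1×10^-6 K/W
R_polyisocyanurate foam = L/(kA) = 0.18/(0.0272×10.6) = 0.6243 K/W
R_total = 0.6362 K/W
Q = ΔT / R_total = 207 / 0.6362

Q ≈ 325 W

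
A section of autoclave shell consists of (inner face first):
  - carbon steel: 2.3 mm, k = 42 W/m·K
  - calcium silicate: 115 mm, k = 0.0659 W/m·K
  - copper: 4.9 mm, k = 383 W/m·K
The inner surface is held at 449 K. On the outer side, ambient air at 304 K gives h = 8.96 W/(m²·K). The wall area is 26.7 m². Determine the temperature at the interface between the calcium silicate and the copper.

Thermal resistances in series:
R_carbon steel = L/(kA) = 0.0023/(42×26.7) = 2.051×10^-6 K/W
R_calcium silicate = L/(kA) = 0.115/(0.0659×26.7) = 0.06536 K/W
R_copper = L/(kA) = 0.0049/(383×26.7) = 4.792×10^-7 K/W
R_outer film = 1/(h_o·A) = 1/(8.96×26.7) = 0.00418 K/W
R_total = 0.06954 K/W;  Q = ΔT/R_total = 145/0.06954 = 2085 W
T_interface = T_inner − Q·ΣR(inner→interface) = 449 − 2090×0.06536

T ≈ 313 K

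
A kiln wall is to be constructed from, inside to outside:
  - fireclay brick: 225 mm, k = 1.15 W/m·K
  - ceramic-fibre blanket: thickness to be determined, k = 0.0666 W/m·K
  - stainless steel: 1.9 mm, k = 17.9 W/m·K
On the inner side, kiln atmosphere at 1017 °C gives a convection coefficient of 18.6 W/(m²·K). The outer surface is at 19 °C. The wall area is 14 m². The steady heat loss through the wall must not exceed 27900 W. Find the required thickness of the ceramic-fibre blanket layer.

L ≈ 16.7 mm

Model the wall as resistances in series:
R_inner film = 1/(h_i·A) = 1/(18.6×14) = 0.00384 K/W
R_fireclay brick = L/(kA) = 0.225/(1.15×14) = 0.01398 K/W
R_stainless steel = L/(kA) = 0.0019/(17.9×14) = 7.582×10^-6 K/W
Sum of the known resistances R_other = 0.01782 K/W
Required total resistance R_tot = ΔT/Q_allow = 998/27900 = 0.03577 K/W
R_ceramic-fibre blanket = R_tot − R_other = 0.01795 K/W
L = R·k·A = 0.01795×0.0666×14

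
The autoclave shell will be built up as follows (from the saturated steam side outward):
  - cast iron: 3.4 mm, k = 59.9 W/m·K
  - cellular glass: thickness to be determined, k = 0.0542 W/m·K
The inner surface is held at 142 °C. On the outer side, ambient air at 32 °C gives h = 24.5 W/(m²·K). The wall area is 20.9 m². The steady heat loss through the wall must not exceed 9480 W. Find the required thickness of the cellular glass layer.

L ≈ 10.9 mm

Thermal resistances in series:
R_cast iron = L/(kA) = 0.0034/(59.9×20.9) = 2.716×10^-6 K/W
R_outer film = 1/(h_o·A) = 1/(24.5×20.9) = 0.001953 K/W
Sum of the known resistances R_other = 0.001956 K/W
Required total resistance R_tot = ΔT/Q_allow = 110/9480 = 0.0116 K/W
R_cellular glass = R_tot − R_other = 0.009648 K/W
L = R·k·A = 0.009648×0.0542×20.9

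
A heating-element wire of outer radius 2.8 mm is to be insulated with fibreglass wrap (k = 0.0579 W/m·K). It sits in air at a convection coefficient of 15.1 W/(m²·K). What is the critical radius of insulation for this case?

r_cr ≈ 3.83 mm

For a cylinder r_cr = k/h = 0.0579/15.1
r_cr = 3.83 mm; since the bare radius (2.8 mm) is below r_cr, adding a thin layer of insulation will *increase* heat loss.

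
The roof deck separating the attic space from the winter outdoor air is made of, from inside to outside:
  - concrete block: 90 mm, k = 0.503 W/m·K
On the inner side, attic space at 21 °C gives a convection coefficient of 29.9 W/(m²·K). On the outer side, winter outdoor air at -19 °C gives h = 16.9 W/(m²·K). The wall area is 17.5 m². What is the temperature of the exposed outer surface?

Series thermal resistances:
R_inner film = 1/(h_i·A) = 1/(29.9×17.5) = 0.001911 K/W
R_concrete block = L/(kA) = 0.09/(0.503×17.5) = 0.01022 K/W
R_outer film = 1/(h_o·A) = 1/(16.9×17.5) = 0.003381 K/W
R_total = 0.01552 K/W;  Q = ΔT/R_total = 40/0.01552 = 2578 W
T_interface = T_inner − Q·ΣR(inner→interface) = 21 − 2580×0.01214

T ≈ -10.3 °C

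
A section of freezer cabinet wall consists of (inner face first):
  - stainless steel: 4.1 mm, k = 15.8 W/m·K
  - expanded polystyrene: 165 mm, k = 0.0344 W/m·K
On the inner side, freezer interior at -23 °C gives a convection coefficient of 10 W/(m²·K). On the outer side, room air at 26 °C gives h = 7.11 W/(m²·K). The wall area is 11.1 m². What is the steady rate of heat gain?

Q ≈ 108 W

Using the resistance-network approach (series):
R_inner film = 1/(h_i·A) = 1/(10×11.1) = 0.009009 K/W
R_stainless steel = L/(kA) = 0.0041/(15.8×11.1) = 2.338×10^-5 K/W
R_expanded polystyrene = L/(kA) = 0.165/(0.0344×11.1) = 0.4321 K/W
R_outer film = 1/(h_o·A) = 1/(7.11×11.1) = 0.01267 K/W
R_total = 0.4538 K/W
Q = ΔT / R_total = 49 / 0.4538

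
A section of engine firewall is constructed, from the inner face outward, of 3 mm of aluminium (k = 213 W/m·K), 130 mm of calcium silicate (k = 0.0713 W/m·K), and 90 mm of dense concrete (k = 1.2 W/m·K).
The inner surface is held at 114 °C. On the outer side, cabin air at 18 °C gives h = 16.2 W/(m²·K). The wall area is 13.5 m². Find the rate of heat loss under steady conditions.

Series thermal resistances:
R_aluminium = L/(kA) = 0.003/(213×13.5) = 1.043×10^-6 K/W
R_calcium silicate = L/(kA) = 0.13/(0.0713×13.5) = 0.1351 K/W
R_dense concrete = L/(kA) = 0.09/(1.2×13.5) = 0.005556 K/W
R_outer film = 1/(h_o·A) = 1/(16.2×13.5) = 0.004572 K/W
R_total = 0.1452 K/W
Q = ΔT / R_total = 96 / 0.1452

Q ≈ 661 W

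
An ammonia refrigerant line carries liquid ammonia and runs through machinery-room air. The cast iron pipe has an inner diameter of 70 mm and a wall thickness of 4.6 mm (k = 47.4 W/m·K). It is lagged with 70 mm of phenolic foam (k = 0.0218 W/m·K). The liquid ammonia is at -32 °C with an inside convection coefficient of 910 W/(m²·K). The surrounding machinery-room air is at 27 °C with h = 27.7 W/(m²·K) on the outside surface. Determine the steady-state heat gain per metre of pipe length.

q′ ≈ 7.88 W/m

Treating each annulus and film as a series resistance:
R_inner film = 1/(h_i·2πr₁L) = 1/(910×2π×0.035×1) = 0.004997 K/W
R_cast iron pipe wall = ln(39.6/35)/(2π×47.4×1) = 4.146×10^-4 K/W
R_phenolic foam = ln(109.6/39.6)/(2π×0.0218×1) = 7.432 K/W
R_outer film = 1/(h_o·2πr_oL) = 1/(27.7×2π×0.1096×1) = 0.05242 K/W
R_total = 7.49 K/W
Q = ΔT/R_total = 59/7.49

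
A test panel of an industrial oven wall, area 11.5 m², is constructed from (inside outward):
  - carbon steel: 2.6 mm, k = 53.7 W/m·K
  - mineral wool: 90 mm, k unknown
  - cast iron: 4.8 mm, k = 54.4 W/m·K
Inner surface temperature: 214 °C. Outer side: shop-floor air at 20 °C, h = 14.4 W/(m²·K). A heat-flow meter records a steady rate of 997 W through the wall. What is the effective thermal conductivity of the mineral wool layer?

Series thermal resistances:
R_carbon steel = L/(kA) = 0.0026/(53.7×11.5) = 4.21×10^-6 K/W
R_cast iron = L/(kA) = 0.0048/(54.4×11.5) = 7.673×10^-6 K/W
R_outer film = 1/(h_o·A) = 1/(14.4×11.5) = 0.006039 K/W
Sum of known resistances R_other = 0.006051 K/W
Total R = ΔT/Q = 194/997 = 0.1946 K/W
R_mineral wool = R_total − R_other = 0.1885 K/W
k = L/(R·A) = 0.09/(0.1885×11.5)

k ≈ 0.0415 W/(m·K)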